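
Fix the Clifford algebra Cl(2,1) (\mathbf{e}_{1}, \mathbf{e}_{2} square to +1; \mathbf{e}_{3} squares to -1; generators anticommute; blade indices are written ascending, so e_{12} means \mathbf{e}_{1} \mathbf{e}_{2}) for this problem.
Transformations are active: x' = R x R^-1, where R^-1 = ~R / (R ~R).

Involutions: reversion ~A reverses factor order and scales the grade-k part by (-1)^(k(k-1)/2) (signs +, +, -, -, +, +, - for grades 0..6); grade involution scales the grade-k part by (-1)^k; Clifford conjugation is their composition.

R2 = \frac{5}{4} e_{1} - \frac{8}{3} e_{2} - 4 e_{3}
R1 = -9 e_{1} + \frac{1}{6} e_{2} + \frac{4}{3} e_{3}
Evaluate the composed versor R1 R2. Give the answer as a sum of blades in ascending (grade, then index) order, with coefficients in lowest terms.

Distribute over the terms of R1 (each basis-blade product reordered to ascending indices, repeated generators contracted through their squares):
(-9 e_{1}) R2 = -\frac{45}{4} + 24 e_{12} + 36 e_{13}
(\frac{1}{6} e_{2}) R2 = -\frac{4}{9} - \frac{5}{24} e_{12} - \frac{2}{3} e_{23}
(\frac{4}{3} e_{3}) R2 = \frac{16}{3} - \frac{5}{3} e_{13} + \frac{32}{9} e_{23}
Summing the partial products and collecting blades:
Answer: -\frac{229}{36} + \frac{571}{24} e_{12} + \frac{103}{3} e_{13} + \frac{26}{9} e_{23}


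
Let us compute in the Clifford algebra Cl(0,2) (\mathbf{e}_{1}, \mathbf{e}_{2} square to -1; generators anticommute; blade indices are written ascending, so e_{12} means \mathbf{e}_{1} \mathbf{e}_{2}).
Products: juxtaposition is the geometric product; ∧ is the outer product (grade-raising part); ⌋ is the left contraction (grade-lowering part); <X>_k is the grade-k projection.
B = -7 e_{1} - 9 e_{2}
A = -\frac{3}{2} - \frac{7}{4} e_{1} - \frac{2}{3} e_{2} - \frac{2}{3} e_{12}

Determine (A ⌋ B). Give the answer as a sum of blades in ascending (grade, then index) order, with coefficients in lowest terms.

step 1: -\frac{73}{4} + \frac{21}{2} e_{1} + \frac{27}{2} e_{2}
Answer: -\frac{73}{4} + \frac{21}{2} e_{1} + \frac{27}{2} e_{2}


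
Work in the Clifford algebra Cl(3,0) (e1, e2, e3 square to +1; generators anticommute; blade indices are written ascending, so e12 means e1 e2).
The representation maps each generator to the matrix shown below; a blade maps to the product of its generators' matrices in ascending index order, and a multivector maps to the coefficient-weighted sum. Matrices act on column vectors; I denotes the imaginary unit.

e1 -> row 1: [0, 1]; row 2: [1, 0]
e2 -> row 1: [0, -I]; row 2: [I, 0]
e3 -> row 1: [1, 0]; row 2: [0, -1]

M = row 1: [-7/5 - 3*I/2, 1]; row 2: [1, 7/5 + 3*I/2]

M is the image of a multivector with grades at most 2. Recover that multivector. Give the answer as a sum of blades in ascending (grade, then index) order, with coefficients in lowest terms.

Method: 1, rho(e1), rho(e2), rho(e3) form a trace-orthogonal basis of the 2x2 complex matrices (tr(X Y) = 2 if X = Y, else 0), so M = m0*1 + m1*rho(e1) + m2*rho(e2) + m3*rho(e3) with m0 = tr(M)/2 = 0, m1 = tr(M rho(e1))/2 = 1, m2 = tr(M rho(e2))/2 = 0, m3 = tr(M rho(e3))/2 = -7/5 - 3*I/2.
Multiplying table entries, the bivector images are rho(e12) = I*rho(e3), rho(e13) = -I*rho(e2), rho(e23) = I*rho(e1); with real blade coefficients the real parts of m0..m3 are the coefficients of 1, e1, e2, e3 and the imaginary parts give the bivectors (e23: Im m1, e13: -Im m2, e12: Im m3).
Answer: e1 - 7/5*e3 - 3/2*e12


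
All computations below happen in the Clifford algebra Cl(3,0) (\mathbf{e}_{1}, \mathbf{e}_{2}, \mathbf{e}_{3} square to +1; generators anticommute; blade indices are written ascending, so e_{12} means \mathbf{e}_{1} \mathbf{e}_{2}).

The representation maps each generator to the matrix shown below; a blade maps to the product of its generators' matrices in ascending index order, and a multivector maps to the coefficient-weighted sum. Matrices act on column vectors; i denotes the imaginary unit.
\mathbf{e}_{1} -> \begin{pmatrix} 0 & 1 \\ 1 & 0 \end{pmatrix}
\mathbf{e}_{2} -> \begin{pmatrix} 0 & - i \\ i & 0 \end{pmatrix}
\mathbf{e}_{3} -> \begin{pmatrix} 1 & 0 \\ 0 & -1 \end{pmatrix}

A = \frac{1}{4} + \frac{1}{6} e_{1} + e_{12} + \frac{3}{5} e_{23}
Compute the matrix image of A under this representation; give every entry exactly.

Bivector images (products of the table entries): rho(e_{12}) = rho(\mathbf{e}_{1})rho(\mathbf{e}_{2}) = \begin{pmatrix} i & 0 \\ 0 & - i \end{pmatrix}; rho(e_{23}) = rho(\mathbf{e}_{2})rho(\mathbf{e}_{3}) = \begin{pmatrix} 0 & i \\ i & 0 \end{pmatrix}.
M = (\frac{1}{4})*1 + (\frac{1}{6})*rho(e_{1}) + (1)*rho(e_{12}) + (\frac{3}{5})*rho(e_{23}), summed entrywise (1 is the identity matrix):
Answer: \begin{pmatrix} \frac{1}{4} + i & \frac{1}{6} + \frac{3 i}{5} \\ \frac{1}{6} + \frac{3 i}{5} & \frac{1}{4} - i \end{pmatrix}


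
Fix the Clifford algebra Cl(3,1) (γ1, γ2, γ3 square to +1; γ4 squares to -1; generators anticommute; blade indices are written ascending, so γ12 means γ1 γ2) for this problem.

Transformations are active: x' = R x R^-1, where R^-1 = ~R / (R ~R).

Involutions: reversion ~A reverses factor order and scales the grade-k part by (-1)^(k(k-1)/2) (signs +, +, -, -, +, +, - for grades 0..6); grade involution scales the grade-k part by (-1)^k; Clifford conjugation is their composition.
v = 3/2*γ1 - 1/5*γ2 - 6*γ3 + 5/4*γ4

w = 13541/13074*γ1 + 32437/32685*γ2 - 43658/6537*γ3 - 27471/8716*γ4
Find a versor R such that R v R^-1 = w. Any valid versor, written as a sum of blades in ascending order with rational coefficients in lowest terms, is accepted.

Key observation: q(v) = q(w) = 14691/400 (sandwiches preserve the norm), so R = v + w = 16576/6537*γ1 + 5180/6537*γ2 - 82880/6537*γ3 - 4144/2179*γ4 works whenever it is invertible — the component of v along it is kept and (v - w)/2 reverses, sending v to w.
Answer: 16576/6537*γ1 + 5180/6537*γ2 - 82880/6537*γ3 - 4144/2179*γ4


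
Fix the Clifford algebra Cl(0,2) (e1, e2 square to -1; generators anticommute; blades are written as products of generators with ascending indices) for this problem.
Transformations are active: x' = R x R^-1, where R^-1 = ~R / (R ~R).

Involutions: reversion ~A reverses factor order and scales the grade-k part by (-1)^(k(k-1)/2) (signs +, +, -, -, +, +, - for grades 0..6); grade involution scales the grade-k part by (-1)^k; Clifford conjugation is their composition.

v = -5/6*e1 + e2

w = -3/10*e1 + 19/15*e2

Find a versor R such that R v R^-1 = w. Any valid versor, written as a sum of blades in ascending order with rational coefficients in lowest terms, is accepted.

A norm check does it: q(v) = q(w) = -61/36, hence R = v + w = -17/15*e1 + 34/15*e2 realises the map — parallel part kept, (v - w)/2 negated, v carried to w.
Answer: -17/15*e1 + 34/15*e2


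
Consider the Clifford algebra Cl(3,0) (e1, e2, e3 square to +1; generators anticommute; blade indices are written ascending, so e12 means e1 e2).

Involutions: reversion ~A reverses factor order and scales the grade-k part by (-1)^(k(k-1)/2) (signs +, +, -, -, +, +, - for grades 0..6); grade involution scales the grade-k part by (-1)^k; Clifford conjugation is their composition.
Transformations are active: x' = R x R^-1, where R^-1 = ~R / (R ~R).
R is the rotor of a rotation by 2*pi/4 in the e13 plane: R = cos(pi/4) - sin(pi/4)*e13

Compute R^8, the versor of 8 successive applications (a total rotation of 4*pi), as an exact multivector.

Because a rotor carries half the rotation angle, composing 8 copies of this e13-plane rotor multiplies the phase: 8*(pi/4) = 2*pi, hence R^8 = cos(2*pi) - sin(2*pi)*e13.
cos(2*pi) = 1 and sin(2*pi) = 0, so R^8 = 1. The total rotation 4*pi is 2 full turns, so every vector returns to itself, yet the rotor is +1, back on the identity sheet (an even number of 2*pi turns).
Answer: 1


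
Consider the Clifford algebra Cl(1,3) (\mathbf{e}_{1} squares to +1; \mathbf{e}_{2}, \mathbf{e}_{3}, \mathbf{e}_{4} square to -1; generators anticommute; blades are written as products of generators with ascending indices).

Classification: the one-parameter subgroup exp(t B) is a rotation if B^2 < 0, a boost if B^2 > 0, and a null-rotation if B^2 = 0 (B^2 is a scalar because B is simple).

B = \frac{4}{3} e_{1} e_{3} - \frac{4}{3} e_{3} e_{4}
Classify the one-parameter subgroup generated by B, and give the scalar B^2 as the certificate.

B^2 term by term: the squares give (\frac{4}{3})^2*(e_{1} e_{3})^2 + (-\frac{4}{3})^2*(e_{3} e_{4})^2 = \frac{16}{9}*(+1) + \frac{16}{9}*(-1) = 0 (each basis 2-blade squares to minus the product of its generators' squares); cross terms between blades sharing an index anticommute and cancel. So B^2 = 0.
Answer: null-rotation, certificate B^2 = 0. Check the certificate: B^2 = 0, and that sign is decisive whatever form B takes.


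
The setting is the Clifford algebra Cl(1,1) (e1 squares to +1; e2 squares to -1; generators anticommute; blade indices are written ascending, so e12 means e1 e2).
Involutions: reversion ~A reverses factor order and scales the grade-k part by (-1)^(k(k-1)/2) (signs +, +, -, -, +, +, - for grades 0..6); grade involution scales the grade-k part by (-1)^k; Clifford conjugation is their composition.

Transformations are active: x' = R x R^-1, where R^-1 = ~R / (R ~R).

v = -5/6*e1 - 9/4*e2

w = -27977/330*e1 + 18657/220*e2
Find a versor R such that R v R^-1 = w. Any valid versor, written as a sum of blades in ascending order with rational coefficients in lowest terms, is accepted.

Construction: equal norms (both -629/144) license R = v + w = -14126/165*e1 + 9081/110*e2 — nothing changes along that direction, while (v - w)/2 changes sign, so v maps onto w.
Answer: -14126/165*e1 + 9081/110*e2


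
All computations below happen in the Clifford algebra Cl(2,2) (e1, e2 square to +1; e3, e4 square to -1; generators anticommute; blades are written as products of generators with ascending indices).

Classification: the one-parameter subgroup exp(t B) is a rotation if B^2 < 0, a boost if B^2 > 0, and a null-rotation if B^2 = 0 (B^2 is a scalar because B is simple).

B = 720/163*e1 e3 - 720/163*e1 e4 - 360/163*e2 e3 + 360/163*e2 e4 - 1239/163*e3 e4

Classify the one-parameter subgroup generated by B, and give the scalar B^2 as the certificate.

B^2 term by term: the squares give (720/163)^2*(e1 e3)^2 + (-720/163)^2*(e1 e4)^2 + (-360/163)^2*(e2 e3)^2 + (360/163)^2*(e2 e4)^2 + (-1239/163)^2*(e3 e4)^2 = 518400/26569*(+1) + 518400/26569*(+1) + 129600/26569*(+1) + 129600/26569*(+1) + 1535121/26569*(-1) = -9 (each basis 2-blade squares to minus the product of its generators' squares); cross terms between blades sharing an index anticommute and cancel; the commuting (index-disjoint) pairs give grade-4 terms 2*c*c'*(blade product), which cancel blade by blade — e1 e2 e3 e4: -518400/26569 + 518400/26569 = 0 — confirming B is simple. So B^2 = -9.
Answer: rotation, certificate B^2 = -9. The invariant at work: B^2 = -9 is unchanged by conjugation, hence its sign classifies the subgroup whatever basis B is written in.


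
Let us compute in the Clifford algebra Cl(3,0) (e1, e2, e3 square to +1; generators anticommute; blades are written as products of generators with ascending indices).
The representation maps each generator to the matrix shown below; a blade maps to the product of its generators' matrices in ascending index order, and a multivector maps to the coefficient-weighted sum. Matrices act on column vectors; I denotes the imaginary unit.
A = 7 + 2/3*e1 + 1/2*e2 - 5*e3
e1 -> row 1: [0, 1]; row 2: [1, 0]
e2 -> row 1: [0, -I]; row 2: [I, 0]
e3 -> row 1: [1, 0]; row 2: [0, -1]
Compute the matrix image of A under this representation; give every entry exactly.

M = (7)*1 + (2/3)*rho(e1) + (1/2)*rho(e2) + (-5)*rho(e3), summed entrywise (1 is the identity matrix):
Answer: row 1: [2, 2/3 - I/2]; row 2: [2/3 + I/2, 12]


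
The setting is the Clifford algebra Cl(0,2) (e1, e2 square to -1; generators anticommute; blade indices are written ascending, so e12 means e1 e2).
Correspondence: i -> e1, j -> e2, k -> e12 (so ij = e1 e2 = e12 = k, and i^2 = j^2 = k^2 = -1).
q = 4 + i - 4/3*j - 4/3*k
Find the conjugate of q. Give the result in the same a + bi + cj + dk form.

In blades: q = 4 + e1 - 4/3*e2 - 4/3*e12.
Conjugation here is Clifford conjugation: the scalar is fixed and the grade-1 and grade-2 blades all flip sign, giving 4 - e1 + 4/3*e2 + 4/3*e12; translating back:
Answer: 4 - i + 4/3*j + 4/3*k


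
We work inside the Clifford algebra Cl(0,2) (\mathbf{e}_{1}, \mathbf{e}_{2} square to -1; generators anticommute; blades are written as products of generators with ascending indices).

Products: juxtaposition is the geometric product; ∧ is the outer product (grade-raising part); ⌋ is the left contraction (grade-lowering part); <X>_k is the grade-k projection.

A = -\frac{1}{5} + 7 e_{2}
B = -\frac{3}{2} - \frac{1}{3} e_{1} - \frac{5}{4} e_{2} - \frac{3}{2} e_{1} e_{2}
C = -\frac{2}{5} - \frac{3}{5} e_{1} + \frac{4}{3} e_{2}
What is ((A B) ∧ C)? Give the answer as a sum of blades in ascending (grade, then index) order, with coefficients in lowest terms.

step 1: \frac{181}{20} - \frac{313}{30} e_{1} - \frac{41}{4} e_{2} + \frac{79}{30} e_{1} e_{2}
step 2: -\frac{181}{50} - \frac{377}{300} e_{1} + \frac{97}{6} e_{2} - \frac{19003}{900} e_{1} e_{2}
Answer: -\frac{181}{50} - \frac{377}{300} e_{1} + \frac{97}{6} e_{2} - \frac{19003}{900} e_{1} e_{2}


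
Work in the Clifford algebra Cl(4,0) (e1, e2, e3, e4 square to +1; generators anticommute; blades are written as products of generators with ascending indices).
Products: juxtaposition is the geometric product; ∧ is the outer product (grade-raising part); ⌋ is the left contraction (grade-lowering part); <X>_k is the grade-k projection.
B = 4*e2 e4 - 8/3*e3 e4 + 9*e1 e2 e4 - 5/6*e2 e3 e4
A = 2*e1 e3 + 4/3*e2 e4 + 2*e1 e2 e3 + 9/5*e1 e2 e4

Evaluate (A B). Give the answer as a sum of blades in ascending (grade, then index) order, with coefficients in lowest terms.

step 1: -323/15 - 96/5*e1 - 10/9*e3 - 3/2*e1 e3 - 11/3*e1 e4 + 32/9*e2 e3 - 18*e3 e4 + 24/5*e1 e2 e3 - 11/3*e1 e2 e4 - 8*e1 e3 e4 + 18*e2 e3 e4 - 8*e1 e2 e3 e4
Answer: -323/15 - 96/5*e1 - 10/9*e3 - 3/2*e1 e3 - 11/3*e1 e4 + 32/9*e2 e3 - 18*e3 e4 + 24/5*e1 e2 e3 - 11/3*e1 e2 e4 - 8*e1 e3 e4 + 18*e2 e3 e4 - 8*e1 e2 e3 e4


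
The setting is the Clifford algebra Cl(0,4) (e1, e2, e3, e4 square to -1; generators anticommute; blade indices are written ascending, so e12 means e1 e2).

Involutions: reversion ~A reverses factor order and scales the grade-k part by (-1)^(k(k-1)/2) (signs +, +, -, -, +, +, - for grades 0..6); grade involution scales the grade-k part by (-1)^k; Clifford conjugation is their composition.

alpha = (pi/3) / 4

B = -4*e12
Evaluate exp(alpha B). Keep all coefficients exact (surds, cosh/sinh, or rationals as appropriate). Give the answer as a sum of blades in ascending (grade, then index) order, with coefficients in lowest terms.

B^2 = (-4)^2*(e12)^2 = 16*(-1) = -16 (a basis 2-blade squares to minus the product of its generators' squares).
B^2 = -16 — the negative square puts this in the circular regime; l = 4, alpha*l = pi/3, so exp(alpha B) = cos(pi/3) + (sin(pi/3)/4)*B = 1/2 + (sqrt(3)/8)*B.
Answer: 1/2 - sqrt(3)/2*e12


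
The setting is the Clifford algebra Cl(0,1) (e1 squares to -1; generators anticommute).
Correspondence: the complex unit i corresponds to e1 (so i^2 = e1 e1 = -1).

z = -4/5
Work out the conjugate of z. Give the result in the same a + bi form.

In blades: z = -4/5.
Conjugation here is Clifford conjugation: the scalar is fixed and the grade-1 and grade-2 blades all flip sign, giving -4/5; translating back:
Answer: -4/5


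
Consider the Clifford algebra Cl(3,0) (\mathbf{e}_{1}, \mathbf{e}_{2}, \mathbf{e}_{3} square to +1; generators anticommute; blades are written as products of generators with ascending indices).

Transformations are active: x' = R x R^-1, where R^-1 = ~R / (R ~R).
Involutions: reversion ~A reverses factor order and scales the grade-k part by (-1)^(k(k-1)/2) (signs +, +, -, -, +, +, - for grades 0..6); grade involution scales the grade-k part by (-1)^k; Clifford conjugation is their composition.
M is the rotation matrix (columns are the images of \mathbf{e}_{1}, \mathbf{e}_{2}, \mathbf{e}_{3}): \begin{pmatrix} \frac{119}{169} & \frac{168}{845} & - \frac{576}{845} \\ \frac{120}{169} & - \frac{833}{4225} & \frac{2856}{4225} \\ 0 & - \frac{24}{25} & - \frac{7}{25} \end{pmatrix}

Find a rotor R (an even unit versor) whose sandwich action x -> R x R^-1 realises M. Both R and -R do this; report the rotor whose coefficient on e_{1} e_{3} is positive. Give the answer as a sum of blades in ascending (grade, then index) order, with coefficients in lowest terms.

Method: write R = a + b12*e_{1} e_{2} + b13*e_{1} e_{3} + b23*e_{2} e_{3} with a^2 + b12^2 + b13^2 + b23^2 = 1 (so R^-1 = ~R). Expanding the columns R e_j ~R gives tr M = 4a^2 - 1 and, from the antisymmetric part, M21 - M12 = -4a*b12, M13 - M31 = 4a*b13, M32 - M23 = -4a*b23.
Here tr M = \frac{959}{4225}, so a^2 = (1 + tr M)/4 = \frac{1296}{4225} and a = ±\frac{36}{65}. Taking a = \frac{36}{65}: M21 - M12 = \frac{432}{845}, M13 - M31 = -\frac{576}{845}, M32 - M23 = -\frac{6912}{4225}, giving b12 = -\frac{3}{13}, b13 = -\frac{4}{13}, b23 = \frac{48}{65}, i.e. R = \frac{36}{65} - \frac{3}{13} e_{1} e_{2} - \frac{4}{13} e_{1} e_{3} + \frac{48}{65} e_{2} e_{3}.
Its e_{1} e_{3} coefficient is negative, so report the other preimage -R.
Answer: -\frac{36}{65} + \frac{3}{13} e_{1} e_{2} + \frac{4}{13} e_{1} e_{3} - \frac{48}{65} e_{2} e_{3}. Why the constraint matters: R and -R act identically through the sandwich — M has trace \frac{959}{4225} either way — so only the sign condition on e_{1} e_{3} picks one of the two preimages.


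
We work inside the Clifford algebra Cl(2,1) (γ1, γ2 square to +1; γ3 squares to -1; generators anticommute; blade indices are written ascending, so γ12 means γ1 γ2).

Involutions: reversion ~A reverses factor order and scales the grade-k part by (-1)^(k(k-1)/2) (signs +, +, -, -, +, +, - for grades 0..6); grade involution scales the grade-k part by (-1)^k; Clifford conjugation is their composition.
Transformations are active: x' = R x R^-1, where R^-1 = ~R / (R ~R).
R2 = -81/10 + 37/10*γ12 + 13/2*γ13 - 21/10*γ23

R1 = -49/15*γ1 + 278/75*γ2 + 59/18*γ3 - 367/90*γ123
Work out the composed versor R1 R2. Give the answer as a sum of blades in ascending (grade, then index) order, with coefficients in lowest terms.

Distribute over the terms of R1 (each basis-blade product reordered to ascending indices, repeated generators contracted through their squares):
(-49/15*γ1) R2 = 1323/50*γ1 - 1813/150*γ2 - 637/30*γ3 + 343/50*γ123
(278/75*γ2) R2 = -5143/375*γ1 - 3753/125*γ2 - 973/125*γ3 - 1807/75*γ123
(59/18*γ3) R2 = 767/36*γ1 - 413/60*γ2 - 531/20*γ3 + 2183/180*γ123
(-367/90*γ123) R2 = 2569/300*γ1 + 4771/180*γ2 + 13579/900*γ3 + 3303/100*γ123
Summing the partial products and collecting blades:
Answer: 47941/1125*γ1 - 50599/2250*γ2 - 91079/2250*γ3 + 6283/225*γ123


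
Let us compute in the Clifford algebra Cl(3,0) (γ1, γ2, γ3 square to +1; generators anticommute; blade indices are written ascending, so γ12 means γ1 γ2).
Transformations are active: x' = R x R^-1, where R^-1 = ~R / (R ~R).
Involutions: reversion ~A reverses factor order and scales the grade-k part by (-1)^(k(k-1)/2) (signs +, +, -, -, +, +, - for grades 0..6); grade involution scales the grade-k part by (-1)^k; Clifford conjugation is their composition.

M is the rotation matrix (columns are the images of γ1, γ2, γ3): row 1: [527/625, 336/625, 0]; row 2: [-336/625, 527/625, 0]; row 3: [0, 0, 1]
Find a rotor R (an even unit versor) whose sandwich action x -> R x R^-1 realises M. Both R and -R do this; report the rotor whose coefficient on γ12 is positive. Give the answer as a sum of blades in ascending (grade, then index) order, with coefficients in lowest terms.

Method: write R = a + b12*γ12 + b13*γ13 + b23*γ23 with a^2 + b12^2 + b13^2 + b23^2 = 1 (so R^-1 = ~R). Expanding the columns R e_j ~R gives tr M = 4a^2 - 1 and, from the antisymmetric part, M21 - M12 = -4a*b12, M13 - M31 = 4a*b13, M32 - M23 = -4a*b23.
Here tr M = 1679/625, so a^2 = (1 + tr M)/4 = 576/625 and a = ±24/25. Taking a = 24/25: M21 - M12 = -672/625, M13 - M31 = 0, M32 - M23 = 0, giving b12 = 7/25, b13 = 0, b23 = 0, i.e. R = 24/25 + 7/25*γ12.
Its γ12 coefficient is already positive.
Answer: 24/25 + 7/25*γ12. Note: both R and -R realise this M (trace 1679/625); the covering map identifies them, and the γ12-coefficient sign is the tie-breaker.


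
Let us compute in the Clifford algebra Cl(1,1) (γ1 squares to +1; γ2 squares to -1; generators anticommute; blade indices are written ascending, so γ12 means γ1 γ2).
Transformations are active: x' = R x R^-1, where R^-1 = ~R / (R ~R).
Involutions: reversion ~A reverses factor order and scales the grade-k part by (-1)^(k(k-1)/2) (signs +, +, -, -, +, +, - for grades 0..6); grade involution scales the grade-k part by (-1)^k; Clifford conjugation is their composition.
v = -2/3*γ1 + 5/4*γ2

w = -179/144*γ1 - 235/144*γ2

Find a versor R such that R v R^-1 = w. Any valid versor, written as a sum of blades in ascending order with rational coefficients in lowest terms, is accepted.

Sketch: the shared square -161/144 makes R = v + w = -275/144*γ1 - 55/144*γ2 the natural versor; its sandwich fixes that direction, negates (v - w)/2, and sends v to w.
Answer: -275/144*γ1 - 55/144*γ2


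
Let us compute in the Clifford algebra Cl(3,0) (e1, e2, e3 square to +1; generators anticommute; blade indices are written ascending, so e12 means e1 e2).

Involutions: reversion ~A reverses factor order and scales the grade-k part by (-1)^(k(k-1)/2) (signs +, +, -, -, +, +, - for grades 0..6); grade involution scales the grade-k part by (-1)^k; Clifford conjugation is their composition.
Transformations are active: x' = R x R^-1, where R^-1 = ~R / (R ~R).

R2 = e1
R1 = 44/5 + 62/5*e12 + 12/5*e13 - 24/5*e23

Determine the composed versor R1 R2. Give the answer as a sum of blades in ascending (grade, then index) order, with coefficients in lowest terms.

Distribute over the terms of R2 (each basis-blade product reordered to ascending indices, repeated generators contracted through their squares):
R1 (e1) = 44/5*e1 - 62/5*e2 - 12/5*e3 - 24/5*e123
Answer: 44/5*e1 - 62/5*e2 - 12/5*e3 - 24/5*e123


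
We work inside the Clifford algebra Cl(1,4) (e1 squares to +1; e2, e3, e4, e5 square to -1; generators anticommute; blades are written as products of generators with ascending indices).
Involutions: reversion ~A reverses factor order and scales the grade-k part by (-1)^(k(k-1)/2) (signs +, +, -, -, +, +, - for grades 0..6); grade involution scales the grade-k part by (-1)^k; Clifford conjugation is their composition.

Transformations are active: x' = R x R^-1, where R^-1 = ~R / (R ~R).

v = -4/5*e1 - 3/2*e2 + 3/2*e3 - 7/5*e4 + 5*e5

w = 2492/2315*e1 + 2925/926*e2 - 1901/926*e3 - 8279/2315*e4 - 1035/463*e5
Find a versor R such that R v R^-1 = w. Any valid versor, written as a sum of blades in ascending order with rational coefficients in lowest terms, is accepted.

Since q(v) = q(w) = -1541/50, the sum R = v + w = 128/463*e1 + 768/463*e2 - 256/463*e3 - 2304/463*e4 + 1280/463*e5 does the job whenever invertible.
Answer: 128/463*e1 + 768/463*e2 - 256/463*e3 - 2304/463*e4 + 1280/463*e5


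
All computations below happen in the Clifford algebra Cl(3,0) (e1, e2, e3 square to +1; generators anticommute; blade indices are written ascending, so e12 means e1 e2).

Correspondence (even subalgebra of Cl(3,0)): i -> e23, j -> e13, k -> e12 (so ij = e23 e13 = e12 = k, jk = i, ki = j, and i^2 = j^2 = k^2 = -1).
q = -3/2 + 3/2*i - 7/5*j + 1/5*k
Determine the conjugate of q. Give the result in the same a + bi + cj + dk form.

In blades: q = -3/2 + 1/5*e12 - 7/5*e13 + 3/2*e23.
Quaternion conjugation is reversion on the even subalgebra: the scalar is fixed and every grade-2 blade flips sign, giving -3/2 - 1/5*e12 + 7/5*e13 - 3/2*e23; translating back:
Answer: -3/2 - 3/2*i + 7/5*j - 1/5*k


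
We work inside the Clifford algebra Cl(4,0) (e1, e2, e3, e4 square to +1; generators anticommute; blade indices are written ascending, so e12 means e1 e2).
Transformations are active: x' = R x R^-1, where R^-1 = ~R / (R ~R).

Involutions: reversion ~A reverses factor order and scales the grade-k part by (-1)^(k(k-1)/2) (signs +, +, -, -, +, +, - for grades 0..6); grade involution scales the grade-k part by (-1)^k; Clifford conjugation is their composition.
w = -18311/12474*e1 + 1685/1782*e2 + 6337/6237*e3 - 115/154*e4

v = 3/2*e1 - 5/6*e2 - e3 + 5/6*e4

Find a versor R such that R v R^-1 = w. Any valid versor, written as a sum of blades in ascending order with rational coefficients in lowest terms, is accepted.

Why this works: both vectors square to 167/36, so q(v) = q(w) and R = v + w = 200/6237*e1 + 100/891*e2 + 100/6237*e3 + 20/231*e4 carries v to w — its own direction survives, the complement (v - w)/2 flips.
Answer: 200/6237*e1 + 100/891*e2 + 100/6237*e3 + 20/231*e4


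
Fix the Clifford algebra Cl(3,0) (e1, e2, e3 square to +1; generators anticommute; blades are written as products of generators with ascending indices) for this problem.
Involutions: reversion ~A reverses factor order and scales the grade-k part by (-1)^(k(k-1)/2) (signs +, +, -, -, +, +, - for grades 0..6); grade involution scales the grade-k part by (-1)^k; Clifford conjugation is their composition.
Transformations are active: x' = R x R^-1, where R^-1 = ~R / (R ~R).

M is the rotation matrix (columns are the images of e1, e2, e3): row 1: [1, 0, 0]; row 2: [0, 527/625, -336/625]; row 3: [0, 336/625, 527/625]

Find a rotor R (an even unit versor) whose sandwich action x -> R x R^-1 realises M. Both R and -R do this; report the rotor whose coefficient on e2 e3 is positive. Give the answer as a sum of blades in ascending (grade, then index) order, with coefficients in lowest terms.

Method: write R = a + b12*e1 e2 + b13*e1 e3 + b23*e2 e3 with a^2 + b12^2 + b13^2 + b23^2 = 1 (so R^-1 = ~R). Expanding the columns R e_j ~R gives tr M = 4a^2 - 1 and, from the antisymmetric part, M21 - M12 = -4a*b12, M13 - M31 = 4a*b13, M32 - M23 = -4a*b23.
Here tr M = 1679/625, so a^2 = (1 + tr M)/4 = 576/625 and a = ±24/25. Taking a = 24/25: M21 - M12 = 0, M13 - M31 = 0, M32 - M23 = 672/625, giving b12 = 0, b13 = 0, b23 = -7/25, i.e. R = 24/25 - 7/25*e2 e3.
Its e2 e3 coefficient is negative, so report the other preimage -R.
Answer: -24/25 + 7/25*e2 e3. Key observation: the double cover Spin(3) -> SO(3) sends R and -R to the same matrix (trace 1679/625 here), so the stated sign of the e2 e3 coefficient is what selects one sheet.


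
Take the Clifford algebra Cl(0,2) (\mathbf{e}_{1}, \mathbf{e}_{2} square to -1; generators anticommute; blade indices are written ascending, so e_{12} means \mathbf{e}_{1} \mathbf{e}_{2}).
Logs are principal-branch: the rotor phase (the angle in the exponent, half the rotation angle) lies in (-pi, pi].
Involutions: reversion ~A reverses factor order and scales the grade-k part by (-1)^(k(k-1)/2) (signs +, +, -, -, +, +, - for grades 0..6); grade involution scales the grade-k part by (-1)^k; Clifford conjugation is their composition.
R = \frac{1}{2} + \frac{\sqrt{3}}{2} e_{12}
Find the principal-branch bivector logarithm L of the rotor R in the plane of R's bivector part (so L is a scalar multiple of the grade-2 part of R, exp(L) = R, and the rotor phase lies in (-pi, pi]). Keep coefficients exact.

The scalar part of R is \frac{1}{2}, which fixes the principal-branch rotor phase; the unit plane is then the bivector part divided by the sine of that phase, and L is that plane scaled by the phase.
Concretely: cos(phase) = \frac{1}{2} gives phase = ±\frac{\pi}{3}, and since phase/sin(phase) is even the sign is immaterial: L = (phase/sin(phase)) * <R>_2 = (\frac{2 \sqrt{3} \pi}{9}) * <R>_2.
Answer: \frac{\pi}{3} e_{12}


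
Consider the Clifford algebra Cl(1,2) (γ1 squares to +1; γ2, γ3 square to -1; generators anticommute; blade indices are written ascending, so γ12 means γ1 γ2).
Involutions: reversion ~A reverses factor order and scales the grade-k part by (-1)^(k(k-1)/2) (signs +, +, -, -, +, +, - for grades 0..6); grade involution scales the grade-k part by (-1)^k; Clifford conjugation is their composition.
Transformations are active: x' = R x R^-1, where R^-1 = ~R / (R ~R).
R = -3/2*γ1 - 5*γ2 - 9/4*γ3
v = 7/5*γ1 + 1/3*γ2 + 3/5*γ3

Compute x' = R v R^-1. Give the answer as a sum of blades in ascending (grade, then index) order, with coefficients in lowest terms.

~R = -3/2*γ1 - 5*γ2 - 9/4*γ3, and R ~R = -445/16, so R^-1 = ~R / (-445/16).
R v = 11/12 + 13/2*γ12 + 9/4*γ13 - 9/4*γ23
Answer: -579/445*γ1 - 1/267*γ2 - 201/445*γ3


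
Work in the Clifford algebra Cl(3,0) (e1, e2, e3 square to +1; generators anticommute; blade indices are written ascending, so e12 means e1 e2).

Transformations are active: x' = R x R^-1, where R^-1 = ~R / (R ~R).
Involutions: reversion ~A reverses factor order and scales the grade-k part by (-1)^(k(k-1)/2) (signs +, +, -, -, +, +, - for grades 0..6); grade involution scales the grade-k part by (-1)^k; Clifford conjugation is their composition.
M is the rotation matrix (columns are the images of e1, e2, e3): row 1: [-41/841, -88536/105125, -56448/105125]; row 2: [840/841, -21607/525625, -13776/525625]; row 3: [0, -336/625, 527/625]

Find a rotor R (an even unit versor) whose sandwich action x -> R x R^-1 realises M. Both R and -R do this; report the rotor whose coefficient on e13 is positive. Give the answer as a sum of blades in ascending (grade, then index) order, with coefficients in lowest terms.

Method: write R = a + b12*e12 + b13*e13 + b23*e23 with a^2 + b12^2 + b13^2 + b23^2 = 1 (so R^-1 = ~R). Expanding the columns R e_j ~R gives tr M = 4a^2 - 1 and, from the antisymmetric part, M21 - M12 = -4a*b12, M13 - M31 = 4a*b13, M32 - M23 = -4a*b23.
Here tr M = 15839/21025, so a^2 = (1 + tr M)/4 = 9216/21025 and a = ±96/145. Taking a = 96/145: M21 - M12 = 193536/105125, M13 - M31 = -56448/105125, M32 - M23 = -10752/21025, giving b12 = -504/725, b13 = -147/725, b23 = 28/145, i.e. R = 96/145 - 504/725*e12 - 147/725*e13 + 28/145*e23.
Its e13 coefficient is negative, so report the other preimage -R.
Answer: -96/145 + 504/725*e12 + 147/725*e13 - 28/145*e23. Key observation: the double cover Spin(3) -> SO(3) sends R and -R to the same matrix (trace 15839/21025 here), so the stated sign of the e13 coefficient is what selects one sheet.


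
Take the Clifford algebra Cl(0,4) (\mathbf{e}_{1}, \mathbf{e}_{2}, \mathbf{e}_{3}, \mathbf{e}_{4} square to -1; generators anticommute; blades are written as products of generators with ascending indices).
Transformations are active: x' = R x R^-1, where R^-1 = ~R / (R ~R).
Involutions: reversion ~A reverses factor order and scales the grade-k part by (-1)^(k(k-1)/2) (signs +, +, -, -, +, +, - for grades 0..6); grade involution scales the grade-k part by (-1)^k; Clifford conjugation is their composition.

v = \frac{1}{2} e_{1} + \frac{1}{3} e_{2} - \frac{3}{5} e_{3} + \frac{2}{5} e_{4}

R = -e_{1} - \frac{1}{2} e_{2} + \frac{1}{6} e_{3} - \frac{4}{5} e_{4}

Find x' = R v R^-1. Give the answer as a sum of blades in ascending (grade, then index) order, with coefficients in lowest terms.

~R = -e_{1} - \frac{1}{2} e_{2} + \frac{1}{6} e_{3} - \frac{4}{5} e_{4}, and R ~R = -\frac{863}{450}, so R^-1 = ~R / (-\frac{863}{450}).
R v = \frac{163}{150} - \frac{1}{12} e_{1} e_{2} + \frac{31}{60} e_{1} e_{3} + \frac{11}{45} e_{2} e_{3} + \frac{1}{15} e_{2} e_{4} - \frac{31}{75} e_{3} e_{4}
Answer: \frac{1093}{1726} e_{1} + \frac{604}{2589} e_{2} + \frac{1774}{4315} e_{3} + \frac{2186}{4315} e_{4}


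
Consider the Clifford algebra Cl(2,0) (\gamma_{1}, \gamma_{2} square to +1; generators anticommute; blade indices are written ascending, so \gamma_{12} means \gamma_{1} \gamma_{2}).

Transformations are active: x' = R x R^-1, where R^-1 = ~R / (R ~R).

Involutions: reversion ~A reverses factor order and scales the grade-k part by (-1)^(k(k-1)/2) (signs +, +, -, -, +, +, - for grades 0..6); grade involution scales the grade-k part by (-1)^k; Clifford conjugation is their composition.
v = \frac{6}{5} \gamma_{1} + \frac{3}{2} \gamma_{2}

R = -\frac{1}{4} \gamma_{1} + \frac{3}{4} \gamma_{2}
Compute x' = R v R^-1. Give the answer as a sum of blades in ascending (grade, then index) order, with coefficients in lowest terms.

~R = -\frac{1}{4} \gamma_{1} + \frac{3}{4} \gamma_{2}, and R ~R = \frac{5}{8}, so R^-1 = ~R / (\frac{5}{8}).
R v = \frac{33}{40} - \frac{51}{40} \gamma_{12}
Answer: -\frac{93}{50} \gamma_{1} + \frac{12}{25} \gamma_{2}


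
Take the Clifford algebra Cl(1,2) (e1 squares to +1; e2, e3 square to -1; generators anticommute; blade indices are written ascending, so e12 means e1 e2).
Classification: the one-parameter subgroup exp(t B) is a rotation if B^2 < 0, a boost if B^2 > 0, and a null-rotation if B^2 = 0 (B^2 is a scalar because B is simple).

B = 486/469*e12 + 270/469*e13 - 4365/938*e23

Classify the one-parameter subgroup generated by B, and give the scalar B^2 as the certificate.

B^2 term by term: the squares give (486/469)^2*(e12)^2 + (270/469)^2*(e13)^2 + (-4365/938)^2*(e23)^2 = 236196/219961*(+1) + 72900/219961*(+1) + 19053225/879844*(-1) = -81/4 (each basis 2-blade squares to minus the product of its generators' squares); cross terms between blades sharing an index anticommute and cancel. So B^2 = -81/4.
Answer: rotation, certificate B^2 = -81/4. No conjugation can change B^2 = -81/4; the sign gives the class.


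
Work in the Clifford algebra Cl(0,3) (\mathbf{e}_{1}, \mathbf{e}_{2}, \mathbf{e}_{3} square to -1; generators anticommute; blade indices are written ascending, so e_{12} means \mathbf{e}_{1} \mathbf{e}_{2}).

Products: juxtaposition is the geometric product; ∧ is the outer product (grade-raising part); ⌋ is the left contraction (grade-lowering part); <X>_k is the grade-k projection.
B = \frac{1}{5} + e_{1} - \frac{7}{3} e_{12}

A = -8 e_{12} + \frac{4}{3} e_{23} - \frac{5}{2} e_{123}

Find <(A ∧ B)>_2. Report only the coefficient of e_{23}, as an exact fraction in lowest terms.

step 1: -\frac{8}{5} e_{12} + \frac{4}{15} e_{23} + \frac{5}{6} e_{123}
step 2: -\frac{8}{5} e_{12} + \frac{4}{15} e_{23}
Answer: \frac{4}{15}


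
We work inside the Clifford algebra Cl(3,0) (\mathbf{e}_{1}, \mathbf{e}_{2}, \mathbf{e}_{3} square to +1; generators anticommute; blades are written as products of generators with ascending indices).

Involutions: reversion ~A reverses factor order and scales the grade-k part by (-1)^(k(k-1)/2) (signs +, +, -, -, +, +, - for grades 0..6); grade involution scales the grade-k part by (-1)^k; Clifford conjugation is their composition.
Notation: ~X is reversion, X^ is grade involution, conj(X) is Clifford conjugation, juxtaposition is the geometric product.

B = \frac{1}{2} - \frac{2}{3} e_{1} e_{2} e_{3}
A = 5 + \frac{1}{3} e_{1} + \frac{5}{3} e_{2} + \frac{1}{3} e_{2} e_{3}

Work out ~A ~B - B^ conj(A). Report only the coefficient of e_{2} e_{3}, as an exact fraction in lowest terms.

first term: \frac{5}{2} + \frac{7}{18} e_{1} + \frac{5}{6} e_{2} - \frac{10}{9} e_{1} e_{3} + \frac{1}{18} e_{2} e_{3} + \frac{10}{3} e_{1} e_{2} e_{3}
second term: \frac{5}{2} + \frac{1}{18} e_{1} - \frac{5}{6} e_{2} + \frac{10}{9} e_{1} e_{3} - \frac{7}{18} e_{2} e_{3} + \frac{10}{3} e_{1} e_{2} e_{3}
Answer: \frac{4}{9}


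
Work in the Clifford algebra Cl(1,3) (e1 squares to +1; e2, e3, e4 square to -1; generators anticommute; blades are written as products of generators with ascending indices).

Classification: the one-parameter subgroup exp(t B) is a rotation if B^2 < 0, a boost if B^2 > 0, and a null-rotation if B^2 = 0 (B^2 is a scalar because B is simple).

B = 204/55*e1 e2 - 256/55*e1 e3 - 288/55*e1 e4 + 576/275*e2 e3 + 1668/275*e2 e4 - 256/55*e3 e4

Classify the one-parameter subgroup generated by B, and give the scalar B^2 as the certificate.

B^2 term by term: the squares give (204/55)^2*(e1 e2)^2 + (-256/55)^2*(e1 e3)^2 + (-288/55)^2*(e1 e4)^2 + (576/275)^2*(e2 e3)^2 + (1668/275)^2*(e2 e4)^2 + (-256/55)^2*(e3 e4)^2 = 41616/3025*(+1) + 65536/3025*(+1) + 82944/3025*(+1) + 331776/75625*(-1) + 2782224/75625*(-1) + 65536/3025*(-1) = 0 (each basis 2-blade squares to minus the product of its generators' squares); cross terms between blades sharing an index anticommute and cancel; the commuting (index-disjoint) pairs give grade-4 terms 2*c*c'*(blade product), which cancel blade by blade — e1 e2 e3 e4: -104448/3025 + 854016/15125 - 331776/15125 = 0 — confirming B is simple. So B^2 = 0.
Answer: null-rotation, certificate B^2 = 0. One invariant decides it: the square 0 survives every conjugation, and its sign is exactly the classification.


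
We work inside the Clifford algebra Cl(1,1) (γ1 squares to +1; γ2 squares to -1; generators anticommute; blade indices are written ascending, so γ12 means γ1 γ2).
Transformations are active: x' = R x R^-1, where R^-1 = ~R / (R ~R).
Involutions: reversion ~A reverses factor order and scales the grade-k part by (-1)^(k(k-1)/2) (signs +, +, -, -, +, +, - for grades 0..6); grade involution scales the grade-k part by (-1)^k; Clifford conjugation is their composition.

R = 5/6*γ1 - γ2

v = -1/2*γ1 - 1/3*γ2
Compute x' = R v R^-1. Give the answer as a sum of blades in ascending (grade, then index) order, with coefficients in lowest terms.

~R = 5/6*γ1 - γ2, and R ~R = -11/36, so R^-1 = ~R / (-11/36).
R v = -3/4 - 7/9*γ12
Answer: 101/22*γ1 - 151/33*γ2


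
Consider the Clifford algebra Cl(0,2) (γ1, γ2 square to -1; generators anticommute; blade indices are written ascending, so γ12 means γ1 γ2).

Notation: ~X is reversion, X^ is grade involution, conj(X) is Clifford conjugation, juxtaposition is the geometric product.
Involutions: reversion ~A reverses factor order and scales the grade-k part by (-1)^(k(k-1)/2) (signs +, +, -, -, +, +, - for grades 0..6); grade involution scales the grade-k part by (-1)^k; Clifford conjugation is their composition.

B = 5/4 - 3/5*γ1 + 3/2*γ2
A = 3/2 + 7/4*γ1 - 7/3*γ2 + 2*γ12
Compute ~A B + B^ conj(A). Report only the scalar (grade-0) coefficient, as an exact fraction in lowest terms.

first term: 257/40 + 343/80*γ1 + 8/15*γ2 - 51/40*γ12
second term: 257/40 + 137/80*γ1 + 28/15*γ2 - 149/40*γ12
Answer: 257/20


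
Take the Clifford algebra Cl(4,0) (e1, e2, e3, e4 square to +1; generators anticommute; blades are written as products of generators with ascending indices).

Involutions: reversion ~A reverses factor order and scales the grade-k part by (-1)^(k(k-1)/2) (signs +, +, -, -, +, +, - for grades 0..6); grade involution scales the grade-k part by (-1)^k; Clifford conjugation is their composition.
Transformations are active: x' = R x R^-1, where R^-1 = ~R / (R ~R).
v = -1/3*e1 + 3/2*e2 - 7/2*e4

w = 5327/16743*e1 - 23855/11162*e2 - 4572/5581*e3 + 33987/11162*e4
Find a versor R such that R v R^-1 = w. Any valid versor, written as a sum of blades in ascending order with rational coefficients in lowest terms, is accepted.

Why this works: both vectors square to 263/18, so q(v) = q(w) and R = v + w = -254/16743*e1 - 3556/5581*e2 - 4572/5581*e3 - 2540/5581*e4 carries v to w — its own direction survives, the complement (v - w)/2 flips.
Answer: -254/16743*e1 - 3556/5581*e2 - 4572/5581*e3 - 2540/5581*e4


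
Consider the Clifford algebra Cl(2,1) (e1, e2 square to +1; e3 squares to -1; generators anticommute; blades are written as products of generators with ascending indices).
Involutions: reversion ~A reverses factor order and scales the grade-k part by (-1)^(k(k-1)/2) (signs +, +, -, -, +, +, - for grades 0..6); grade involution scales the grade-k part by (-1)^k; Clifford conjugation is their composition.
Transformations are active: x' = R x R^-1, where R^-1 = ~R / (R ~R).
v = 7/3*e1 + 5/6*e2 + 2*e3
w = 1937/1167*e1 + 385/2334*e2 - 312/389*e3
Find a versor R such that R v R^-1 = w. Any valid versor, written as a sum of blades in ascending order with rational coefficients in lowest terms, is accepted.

Since q(v) = q(w) = 77/36, the sum R = v + w = 4660/1167*e1 + 1165/1167*e2 + 466/389*e3 does the job whenever invertible.
Answer: 4660/1167*e1 + 1165/1167*e2 + 466/389*e3


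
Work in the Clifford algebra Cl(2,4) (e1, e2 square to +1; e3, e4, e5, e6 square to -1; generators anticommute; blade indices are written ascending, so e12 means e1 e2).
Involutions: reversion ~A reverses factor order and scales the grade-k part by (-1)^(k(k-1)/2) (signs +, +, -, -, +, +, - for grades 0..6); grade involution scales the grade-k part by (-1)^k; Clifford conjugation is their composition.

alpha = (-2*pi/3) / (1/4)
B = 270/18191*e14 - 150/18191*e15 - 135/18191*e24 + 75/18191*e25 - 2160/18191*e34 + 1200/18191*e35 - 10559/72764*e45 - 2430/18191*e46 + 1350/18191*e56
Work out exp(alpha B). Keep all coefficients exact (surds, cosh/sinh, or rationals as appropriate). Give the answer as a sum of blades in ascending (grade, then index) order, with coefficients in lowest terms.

B^2 term by term: the squares give (270/18191)^2*(e14)^2 + (-150/18191)^2*(e15)^2 + (-135/18191)^2*(e24)^2 + (75/18191)^2*(e25)^2 + (-2160/18191)^2*(e34)^2 + (1200/18191)^2*(e35)^2 + (-10559/72764)^2*(e45)^2 + (-2430/18191)^2*(e46)^2 + (1350/18191)^2*(e56)^2 = 72900/330912481*(+1) + 22500/330912481*(+1) + 18225/330912481*(+1) + 5625/330912481*(+1) + 4665600/330912481*(-1) + 1440000/330912481*(-1) + 111492481/5294599696*(-1) + 5904900/330912481*(-1) + 1822500/330912481*(-1) = -1/16 (each basis 2-blade squares to minus the product of its generators' squares); cross terms between blades sharing an index anticommute and cancel; the commuting (index-disjoint) pairs give grade-4 terms 2*c*c'*(blade product), which cancel blade by blade — e1245: -40500/330912481 + 40500/330912481 = 0; e1345: -648000/330912481 + 648000/330912481 = 0; e1456: 729000/330912481 - 729000/330912481 = 0; e2345: 324000/330912481 - 324000/330912481 = 0; e2456: -364500/330912481 + 364500/330912481 = 0; e3456: -5832000/330912481 + 5832000/330912481 = 0 — confirming B is simple. So B^2 = -1/16.
B^2 = -1/16 — since the square is negative, the closed form is circular: l = 1/4, alpha*l = -2*pi/3, so exp(alpha B) = cos(-2*pi/3) + (sin(-2*pi/3)/(1/4))*B = -1/2 + (-2*sqrt(3))*B.
Answer: -1/2 - 540*sqrt(3)/18191*e14 + 300*sqrt(3)/18191*e15 + 270*sqrt(3)/18191*e24 - 150*sqrt(3)/18191*e25 + 4320*sqrt(3)/18191*e34 - 2400*sqrt(3)/18191*e35 + 10559*sqrt(3)/36382*e45 + 4860*sqrt(3)/18191*e46 - 2700*sqrt(3)/18191*e56
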